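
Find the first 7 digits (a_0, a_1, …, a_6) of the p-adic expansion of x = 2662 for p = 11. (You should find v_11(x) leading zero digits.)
(a_0, …, a_6) = (0, 0, 0, 2, 0, 0, 0)

v_11(2662) = 3, so a_0 = ... = a_2 = 0. Factor out: x = 11^3 · u with u = 2 a unit in ℤ_11. Expand u iteratively via a_{v+i} = u_i mod 11, u_{i+1} = (u_i − a_{v+i})/11:
  u_0 = 2;  a_3 = 2;  u_1 = (u_0 − 2)/11 = 0
  u_1 = 0;  a_4 = 0;  u_2 = (u_1 − 0)/11 = 0
  u_2 = 0;  a_5 = 0;  u_3 = (u_2 − 0)/11 = 0
  u_3 = 0;  a_6 = 0;  u_4 = (u_3 − 0)/11 = 0
Digits: (0, 0, 0, 2, 0, 0, 0).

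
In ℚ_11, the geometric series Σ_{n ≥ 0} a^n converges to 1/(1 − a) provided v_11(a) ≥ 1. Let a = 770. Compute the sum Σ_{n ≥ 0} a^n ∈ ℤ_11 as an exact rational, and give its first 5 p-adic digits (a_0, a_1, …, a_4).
Σ a^n = 1/(1 − a) = -1/769;  first 5 digits = (1, 4, 0, 4, 7)

v_11(a) = 1 ≥ 1, so the series converges in ℤ_11 to 1/(1 − a) = 1/(1 − 770) = -1/769. Expand this rational in ℤ_11: compute digits iteratively via d_i = x_i mod 11, x_{i+1} = (x_i − d_i)/11. The first 5 digits are (1, 4, 0, 4, 7).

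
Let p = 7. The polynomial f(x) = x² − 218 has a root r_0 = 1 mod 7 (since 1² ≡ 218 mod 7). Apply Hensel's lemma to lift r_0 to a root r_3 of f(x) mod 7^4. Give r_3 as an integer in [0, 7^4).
r_3 = 1555 (mod 2401)

Hensel's recurrence: r_{i+1} = r_i − f(r_i)·(f′(r_i))^{-1} mod 7^{i+2}, with f′(x) = 2x. Iterate:
  r_0 = 1 (mod 7)
  r_1 = 36 (mod 49)
  r_2 = 183 (mod 343)
  r_3 = 1555 (mod 2401)
Final: r_3 = 1555, and one checks f(r_3) ≡ 0 mod 7^4.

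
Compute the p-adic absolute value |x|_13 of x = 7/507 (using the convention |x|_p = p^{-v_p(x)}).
|7/507|_13 = 169

Step 1 — compute v_13(x) by factoring powers of 13 out of the numerator and denominator: v_13(7/507) = -2. Step 2 — apply |x|_p = p^{-v_p(x)} = 13^{2} = 169.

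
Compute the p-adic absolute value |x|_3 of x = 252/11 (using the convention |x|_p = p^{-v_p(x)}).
|252/11|_3 = 1/9

Step 1 — compute v_3(x) by factoring powers of 3 out of the numerator and denominator: v_3(252/11) = 2. Step 2 — apply |x|_p = p^{-v_p(x)} = 3^{-2} = 1/9.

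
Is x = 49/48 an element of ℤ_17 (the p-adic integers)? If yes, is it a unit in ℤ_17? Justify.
x ∈ ℤ_17^× (unit); v_17(x) = 0

ℤ_17 = {x ∈ ℚ_17 : v_17(x) ≥ 0} and ℤ_17^× = {x ∈ ℤ_17 : v_17(x) = 0}. Here v_17(49/48) = v_17(num) − v_17(den) = 0; compare against these criteria.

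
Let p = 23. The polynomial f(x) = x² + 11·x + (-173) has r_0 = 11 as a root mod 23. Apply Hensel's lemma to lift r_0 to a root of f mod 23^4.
r_3 = 241810 (mod 279841)

Hensel: r_{i+1} = r_i − f(r_i)·(f′(r_i))^{-1} mod 23^{i+2}, f′(x) = 2x + 11. Iterate:
  r_0 = 11 (mod 23)
  r_1 = 57 (mod 529)
  r_2 = 10637 (mod 12167)
  r_3 = 241810 (mod 279841)
Final: r = 241810 satisfies f(r) ≡ 0 mod 23^4.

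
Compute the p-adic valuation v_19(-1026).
v_19(-1026) = 1

v_19(n) is the largest exponent k such that 19^k divides n. Factor out: -1026 = -19^1 · 54. (Sign doesn't affect v_p.) So v_19(-1026) = 1.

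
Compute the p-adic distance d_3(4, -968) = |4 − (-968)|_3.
d_3(4, -968) = 1/243

Step 1 — x − y = 4 − (-968) = 972. Step 2 — v_3(972) = 5 (factor: 972 = (3^5 · 4); the sign does not affect v_p). Step 3 — |x − y|_3 = 3^{-5} = 1/243.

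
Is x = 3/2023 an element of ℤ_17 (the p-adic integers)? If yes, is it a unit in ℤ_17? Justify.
x ∉ ℤ_17 (v_17(x) = -2 < 0)

ℤ_17 = {x ∈ ℚ_17 : v_17(x) ≥ 0} and ℤ_17^× = {x ∈ ℤ_17 : v_17(x) = 0}. Here v_17(3/2023) = v_17(num) − v_17(den) = -2; compare against these criteria.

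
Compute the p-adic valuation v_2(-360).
v_2(-360) = 3

v_2(n) is the largest exponent k such that 2^k divides n. Factor out: -360 = -2^3 · 45. (Sign doesn't affect v_p.) So v_2(-360) = 3.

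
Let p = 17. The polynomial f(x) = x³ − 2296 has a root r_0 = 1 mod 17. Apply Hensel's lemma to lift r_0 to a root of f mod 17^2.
r_1 = 188 (mod 289)

Hensel: r_{i+1} = r_i − f(r_i)/f′(r_i) mod 17^{i+2}, where f′(x) = 3x². Iterate:
  r_0 = 1 (mod 17)
  r_1 = 188 (mod 289)
Final: r = 188 with f(r) ≡ 0 mod 17^2.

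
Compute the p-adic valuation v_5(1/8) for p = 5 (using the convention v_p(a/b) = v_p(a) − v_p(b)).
v_5(1/8) = 0

Factor powers of 5 from the numerator and denominator of the reduced fraction: 1 = 5^0 · 1 and 8 = 5^0 · 8. Apply v_p(a/b) = v_p(a) − v_p(b): v_5(1/8) = 0 − 0 = 0.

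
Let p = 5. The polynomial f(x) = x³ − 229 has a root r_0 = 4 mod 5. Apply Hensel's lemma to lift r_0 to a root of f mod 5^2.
r_1 = 9 (mod 25)

Hensel: r_{i+1} = r_i − f(r_i)/f′(r_i) mod 5^{i+2}, where f′(x) = 3x². Iterate:
  r_0 = 4 (mod 5)
  r_1 = 9 (mod 25)
Final: r = 9 with f(r) ≡ 0 mod 5^2.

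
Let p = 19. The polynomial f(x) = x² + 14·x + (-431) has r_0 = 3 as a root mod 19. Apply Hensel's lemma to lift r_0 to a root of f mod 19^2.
r_1 = 22 (mod 361)

Hensel: r_{i+1} = r_i − f(r_i)·(f′(r_i))^{-1} mod 19^{i+2}, f′(x) = 2x + 14. Iterate:
  r_0 = 3 (mod 19)
  r_1 = 22 (mod 361)
Final: r = 22 satisfies f(r) ≡ 0 mod 19^2.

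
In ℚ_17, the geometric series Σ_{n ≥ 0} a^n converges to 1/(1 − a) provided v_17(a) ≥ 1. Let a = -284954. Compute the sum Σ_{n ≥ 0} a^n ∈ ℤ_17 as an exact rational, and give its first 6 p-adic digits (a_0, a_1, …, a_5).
Σ a^n = 1/(1 − a) = 1/284955;  first 6 digits = (1, 0, 0, 10, 13, 16)

v_17(a) = 3 ≥ 1, so the series converges in ℤ_17 to 1/(1 − a) = 1/(1 − (-284954)) = 1/284955. Expand this rational in ℤ_17: compute digits iteratively via d_i = x_i mod 17, x_{i+1} = (x_i − d_i)/17. The first 6 digits are (1, 0, 0, 10, 13, 16).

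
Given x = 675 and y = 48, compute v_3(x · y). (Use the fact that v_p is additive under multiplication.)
v_3(32400) = 4

v_p(x) = 3 (factor: 675 = 3^3 · 25); v_p(y) = 1 (factor: 48 = 3^1 · 16). Additivity: v_p(xy) = v_p(x) + v_p(y) = 3 + 1 = 4. (Direct check: xy = 32400 = 3^4 · (400).)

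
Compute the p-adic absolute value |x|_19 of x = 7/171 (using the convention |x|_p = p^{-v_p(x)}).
|7/171|_19 = 19

Step 1 — compute v_19(x) by factoring powers of 19 out of the numerator and denominator: v_19(7/171) = -1. Step 2 — apply |x|_p = p^{-v_p(x)} = 19^{1} = 19.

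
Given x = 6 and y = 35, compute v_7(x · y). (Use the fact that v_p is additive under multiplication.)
v_7(210) = 1

v_p(x) = 0 (factor: 6 = 7^0 · 6); v_p(y) = 1 (factor: 35 = 7^1 · 5). Additivity: v_p(xy) = v_p(x) + v_p(y) = 0 + 1 = 1. (Direct check: xy = 210 = 7^1 · (30).)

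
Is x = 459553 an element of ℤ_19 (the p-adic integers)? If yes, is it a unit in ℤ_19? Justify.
x ∈ ℤ_19 but not a unit; v_19(x) = 3 > 0

ℤ_19 = {x ∈ ℚ_19 : v_19(x) ≥ 0} and ℤ_19^× = {x ∈ ℤ_19 : v_19(x) = 0}. Here v_19(459553) = v_19(num) − v_19(den) = 3; compare against these criteria.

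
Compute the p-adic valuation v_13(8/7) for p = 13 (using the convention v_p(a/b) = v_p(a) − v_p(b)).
v_13(8/7) = 0

Factor powers of 13 from the numerator and denominator of the reduced fraction: 8 = 13^0 · 8 and 7 = 13^0 · 7. Apply v_p(a/b) = v_p(a) − v_p(b): v_13(8/7) = 0 − 0 = 0.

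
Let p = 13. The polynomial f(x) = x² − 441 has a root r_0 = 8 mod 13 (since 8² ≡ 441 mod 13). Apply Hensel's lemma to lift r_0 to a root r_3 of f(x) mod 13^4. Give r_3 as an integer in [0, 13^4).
r_3 = 21 (mod 28561)

Hensel's recurrence: r_{i+1} = r_i − f(r_i)·(f′(r_i))^{-1} mod 13^{i+2}, with f′(x) = 2x. Iterate:
  r_0 = 8 (mod 13)
  r_1 = 21 (mod 169)
  r_2 = 21 (mod 2197)
  r_3 = 21 (mod 28561)
Final: r_3 = 21, and one checks f(r_3) ≡ 0 mod 13^4.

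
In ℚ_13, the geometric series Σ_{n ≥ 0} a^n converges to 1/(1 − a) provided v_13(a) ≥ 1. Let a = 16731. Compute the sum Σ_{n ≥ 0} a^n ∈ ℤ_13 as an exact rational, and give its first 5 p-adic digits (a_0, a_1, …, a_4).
Σ a^n = 1/(1 − a) = -1/16730;  first 5 digits = (1, 0, 8, 7, 12)

v_13(a) = 2 ≥ 1, so the series converges in ℤ_13 to 1/(1 − a) = 1/(1 − 16731) = -1/16730. Expand this rational in ℤ_13: compute digits iteratively via d_i = x_i mod 13, x_{i+1} = (x_i − d_i)/13. The first 5 digits are (1, 0, 8, 7, 12).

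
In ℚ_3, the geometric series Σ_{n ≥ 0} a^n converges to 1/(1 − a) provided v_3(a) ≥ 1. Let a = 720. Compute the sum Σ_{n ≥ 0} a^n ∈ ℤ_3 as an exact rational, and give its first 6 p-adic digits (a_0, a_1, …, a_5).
Σ a^n = 1/(1 − a) = -1/719;  first 6 digits = (1, 0, 2, 2, 0, 0)

v_3(a) = 2 ≥ 1, so the series converges in ℤ_3 to 1/(1 − a) = 1/(1 − 720) = -1/719. Expand this rational in ℤ_3: compute digits iteratively via d_i = x_i mod 3, x_{i+1} = (x_i − d_i)/3. The first 6 digits are (1, 0, 2, 2, 0, 0).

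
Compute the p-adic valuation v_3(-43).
v_3(-43) = 0

v_3(n) is the largest exponent k such that 3^k divides n. Factor out: -43 = -3^0 · 43. (Sign doesn't affect v_p.) So v_3(-43) = 0.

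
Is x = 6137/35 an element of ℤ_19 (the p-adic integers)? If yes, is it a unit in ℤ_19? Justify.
x ∈ ℤ_19 but not a unit; v_19(x) = 2 > 0

ℤ_19 = {x ∈ ℚ_19 : v_19(x) ≥ 0} and ℤ_19^× = {x ∈ ℤ_19 : v_19(x) = 0}. Here v_19(6137/35) = v_19(num) − v_19(den) = 2; compare against these criteria.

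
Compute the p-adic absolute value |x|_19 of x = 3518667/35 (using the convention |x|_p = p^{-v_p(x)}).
|3518667/35|_19 = 1/130321

Step 1 — compute v_19(x) by factoring powers of 19 out of the numerator and denominator: v_19(3518667/35) = 4. Step 2 — apply |x|_p = p^{-v_p(x)} = 19^{-4} = 1/130321.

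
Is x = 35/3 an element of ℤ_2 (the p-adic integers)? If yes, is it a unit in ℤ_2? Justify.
x ∈ ℤ_2^× (unit); v_2(x) = 0

ℤ_2 = {x ∈ ℚ_2 : v_2(x) ≥ 0} and ℤ_2^× = {x ∈ ℤ_2 : v_2(x) = 0}. Here v_2(35/3) = v_2(num) − v_2(den) = 0; compare against these criteria.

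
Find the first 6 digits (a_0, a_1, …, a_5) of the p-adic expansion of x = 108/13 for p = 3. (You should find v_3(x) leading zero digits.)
(a_0, …, a_5) = (0, 0, 0, 1, 0, 2)

v_3(108/13) = 3, so a_0 = ... = a_2 = 0. Factor out: x = 3^3 · u with u = 4/13 a unit in ℤ_3. Expand u iteratively via a_{v+i} = u_i mod 3, u_{i+1} = (u_i − a_{v+i})/3:
  u_0 = 4/13;  a_3 = 1;  u_1 = (u_0 − 1)/3 = -3/13
  u_1 = -3/13;  a_4 = 0;  u_2 = (u_1 − 0)/3 = -1/13
  u_2 = -1/13;  a_5 = 2;  u_3 = (u_2 − 2)/3 = -9/13
Digits: (0, 0, 0, 1, 0, 2).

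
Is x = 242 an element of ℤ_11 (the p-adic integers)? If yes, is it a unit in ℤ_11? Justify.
x ∈ ℤ_11 but not a unit; v_11(x) = 2 > 0

ℤ_11 = {x ∈ ℚ_11 : v_11(x) ≥ 0} and ℤ_11^× = {x ∈ ℤ_11 : v_11(x) = 0}. Here v_11(242) = v_11(num) − v_11(den) = 2; compare against these criteria.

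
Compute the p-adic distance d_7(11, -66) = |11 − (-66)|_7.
d_7(11, -66) = 1/7

Step 1 — x − y = 11 − (-66) = 77. Step 2 — v_7(77) = 1 (factor: 77 = (7^1 · 11); the sign does not affect v_p). Step 3 — |x − y|_7 = 7^{-1} = 1/7.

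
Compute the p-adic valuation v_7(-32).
v_7(-32) = 0

v_7(n) is the largest exponent k such that 7^k divides n. Factor out: -32 = -7^0 · 32. (Sign doesn't affect v_p.) So v_7(-32) = 0.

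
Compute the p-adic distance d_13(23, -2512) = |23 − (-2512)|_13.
d_13(23, -2512) = 1/169

Step 1 — x − y = 23 − (-2512) = 2535. Step 2 — v_13(2535) = 2 (factor: 2535 = (13^2 · 15); the sign does not affect v_p). Step 3 — |x − y|_13 = 13^{-2} = 1/169.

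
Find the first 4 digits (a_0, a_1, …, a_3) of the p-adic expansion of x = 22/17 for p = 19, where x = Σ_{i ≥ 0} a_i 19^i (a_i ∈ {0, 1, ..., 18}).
(a_0, …, a_3) = (8, 3, 11, 5)

v_19(22/17) = 0 (numerator and denominator both coprime to 19), so x ∈ ℤ_19^×. Compute digits iteratively via a_i = x_i mod 19, x_{i+1} = (x_i − a_i)/19, with x_0 = x:
  x_0 = 22/17;  a_0 = 8;  x_1 = (x_0 − 8)/19 = -6/17
  x_1 = -6/17;  a_1 = 3;  x_2 = (x_1 − 3)/19 = -3/17
  x_2 = -3/17;  a_2 = 11;  x_3 = (x_2 − 11)/19 = -10/17
  x_3 = -10/17;  a_3 = 5;  x_4 = (x_3 − 5)/19 = -5/17
Digits: (8, 3, 11, 5).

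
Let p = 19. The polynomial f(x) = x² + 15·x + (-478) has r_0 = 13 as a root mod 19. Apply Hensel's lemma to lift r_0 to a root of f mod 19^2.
r_1 = 51 (mod 361)

Hensel: r_{i+1} = r_i − f(r_i)·(f′(r_i))^{-1} mod 19^{i+2}, f′(x) = 2x + 15. Iterate:
  r_0 = 13 (mod 19)
  r_1 = 51 (mod 361)
Final: r = 51 satisfies f(r) ≡ 0 mod 19^2.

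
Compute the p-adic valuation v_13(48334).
v_13(48334) = 3

v_13(n) is the largest exponent k such that 13^k divides n. Factor out: 48334 = 13^3 · 22. (Sign doesn't affect v_p.) So v_13(48334) = 3.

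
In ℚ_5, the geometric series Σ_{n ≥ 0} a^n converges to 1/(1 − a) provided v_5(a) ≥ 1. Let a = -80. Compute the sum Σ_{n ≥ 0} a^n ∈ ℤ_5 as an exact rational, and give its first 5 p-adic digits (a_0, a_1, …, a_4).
Σ a^n = 1/(1 − a) = 1/81;  first 5 digits = (1, 4, 2, 4, 1)

v_5(a) = 1 ≥ 1, so the series converges in ℤ_5 to 1/(1 − a) = 1/(1 − (-80)) = 1/81. Expand this rational in ℤ_5: compute digits iteratively via d_i = x_i mod 5, x_{i+1} = (x_i − d_i)/5. The first 5 digits are (1, 4, 2, 4, 1).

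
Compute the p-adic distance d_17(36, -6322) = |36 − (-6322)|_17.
d_17(36, -6322) = 1/289

Step 1 — x − y = 36 − (-6322) = 6358. Step 2 — v_17(6358) = 2 (factor: 6358 = (17^2 · 22); the sign does not affect v_p). Step 3 — |x − y|_17 = 17^{-2} = 1/289.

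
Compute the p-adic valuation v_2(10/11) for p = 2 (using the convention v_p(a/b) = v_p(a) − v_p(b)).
v_2(10/11) = 1

Factor powers of 2 from the numerator and denominator of the reduced fraction: 10 = 2^1 · 5 and 11 = 2^0 · 11. Apply v_p(a/b) = v_p(a) − v_p(b): v_2(10/11) = 1 − 0 = 1.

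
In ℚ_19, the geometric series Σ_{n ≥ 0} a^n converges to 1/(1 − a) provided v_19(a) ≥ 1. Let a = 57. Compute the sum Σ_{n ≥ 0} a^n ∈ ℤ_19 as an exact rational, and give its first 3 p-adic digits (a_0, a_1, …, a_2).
Σ a^n = 1/(1 − a) = -1/56;  first 3 digits = (1, 3, 9)

v_19(a) = 1 ≥ 1, so the series converges in ℤ_19 to 1/(1 − a) = 1/(1 − 57) = -1/56. Expand this rational in ℤ_19: compute digits iteratively via d_i = x_i mod 19, x_{i+1} = (x_i − d_i)/19. The first 3 digits are (1, 3, 9).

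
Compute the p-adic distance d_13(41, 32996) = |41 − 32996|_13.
d_13(41, 32996) = 1/2197

Step 1 — x − y = 41 − 32996 = -32955. Step 2 — v_13(-32955) = 3 (factor: -32955 = −(13^3 · 15); the sign does not affect v_p). Step 3 — |x − y|_13 = 13^{-3} = 1/2197.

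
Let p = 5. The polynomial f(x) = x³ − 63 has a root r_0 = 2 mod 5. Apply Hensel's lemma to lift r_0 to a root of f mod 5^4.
r_3 = 467 (mod 625)

Hensel: r_{i+1} = r_i − f(r_i)/f′(r_i) mod 5^{i+2}, where f′(x) = 3x². Iterate:
  r_0 = 2 (mod 5)
  r_1 = 17 (mod 25)
  r_2 = 92 (mod 125)
  r_3 = 467 (mod 625)
Final: r = 467 with f(r) ≡ 0 mod 5^4.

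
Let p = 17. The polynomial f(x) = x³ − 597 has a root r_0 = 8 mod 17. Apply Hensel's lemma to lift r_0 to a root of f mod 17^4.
r_3 = 52045 (mod 83521)

Hensel: r_{i+1} = r_i − f(r_i)/f′(r_i) mod 17^{i+2}, where f′(x) = 3x². Iterate:
  r_0 = 8 (mod 17)
  r_1 = 25 (mod 289)
  r_2 = 2915 (mod 4913)
  r_3 = 52045 (mod 83521)
Final: r = 52045 with f(r) ≡ 0 mod 17^4.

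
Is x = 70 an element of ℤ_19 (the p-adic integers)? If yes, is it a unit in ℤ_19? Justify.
x ∈ ℤ_19^× (unit); v_19(x) = 0

ℤ_19 = {x ∈ ℚ_19 : v_19(x) ≥ 0} and ℤ_19^× = {x ∈ ℤ_19 : v_19(x) = 0}. Here v_19(70) = v_19(num) − v_19(den) = 0; compare against these criteria.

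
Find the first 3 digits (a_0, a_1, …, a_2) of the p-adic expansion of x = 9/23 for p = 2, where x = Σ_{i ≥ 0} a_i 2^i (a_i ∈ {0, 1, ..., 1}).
(a_0, …, a_2) = (1, 1, 1)

v_2(9/23) = 0 (numerator and denominator both coprime to 2), so x ∈ ℤ_2^×. Compute digits iteratively via a_i = x_i mod 2, x_{i+1} = (x_i − a_i)/2, with x_0 = x:
  x_0 = 9/23;  a_0 = 1;  x_1 = (x_0 − 1)/2 = -7/23
  x_1 = -7/23;  a_1 = 1;  x_2 = (x_1 − 1)/2 = -15/23
  x_2 = -15/23;  a_2 = 1;  x_3 = (x_2 − 1)/2 = -19/23
Digits: (1, 1, 1).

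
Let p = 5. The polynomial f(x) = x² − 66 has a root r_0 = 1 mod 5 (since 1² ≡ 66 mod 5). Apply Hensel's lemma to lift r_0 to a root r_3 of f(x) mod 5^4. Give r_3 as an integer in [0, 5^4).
r_3 = 146 (mod 625)

Hensel's recurrence: r_{i+1} = r_i − f(r_i)·(f′(r_i))^{-1} mod 5^{i+2}, with f′(x) = 2x. Iterate:
  r_0 = 1 (mod 5)
  r_1 = 21 (mod 25)
  r_2 = 21 (mod 125)
  r_3 = 146 (mod 625)
Final: r_3 = 146, and one checks f(r_3) ≡ 0 mod 5^4.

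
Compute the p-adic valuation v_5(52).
v_5(52) = 0

v_5(n) is the largest exponent k such that 5^k divides n. Factor out: 52 = 5^0 · 52. (Sign doesn't affect v_p.) So v_5(52) = 0.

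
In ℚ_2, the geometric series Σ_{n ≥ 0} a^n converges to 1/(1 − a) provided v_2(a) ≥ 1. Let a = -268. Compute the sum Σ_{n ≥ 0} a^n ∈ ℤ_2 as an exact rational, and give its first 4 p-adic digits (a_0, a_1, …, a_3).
Σ a^n = 1/(1 − a) = 1/269;  first 4 digits = (1, 0, 1, 0)

v_2(a) = 2 ≥ 1, so the series converges in ℤ_2 to 1/(1 − a) = 1/(1 − (-268)) = 1/269. Expand this rational in ℤ_2: compute digits iteratively via d_i = x_i mod 2, x_{i+1} = (x_i − d_i)/2. The first 4 digits are (1, 0, 1, 0).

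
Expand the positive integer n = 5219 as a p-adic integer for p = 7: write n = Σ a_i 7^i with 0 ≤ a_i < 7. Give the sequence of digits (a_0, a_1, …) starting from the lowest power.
(a_0, a_1, …) = (4, 3, 1, 1, 2)

Repeated division by 7 gives the digits low-to-high: 5219 = 4 + 3·7^1 + 1·7^2 + 1·7^3 + 2·7^4. Digit sequence: (4, 3, 1, 1, 2).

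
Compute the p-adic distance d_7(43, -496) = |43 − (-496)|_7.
d_7(43, -496) = 1/49

Step 1 — x − y = 43 − (-496) = 539. Step 2 — v_7(539) = 2 (factor: 539 = (7^2 · 11); the sign does not affect v_p). Step 3 — |x − y|_7 = 7^{-2} = 1/49.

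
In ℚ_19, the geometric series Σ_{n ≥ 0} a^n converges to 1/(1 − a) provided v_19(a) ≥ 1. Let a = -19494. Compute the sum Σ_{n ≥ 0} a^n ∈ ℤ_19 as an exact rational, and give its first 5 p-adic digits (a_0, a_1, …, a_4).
Σ a^n = 1/(1 − a) = 1/19495;  first 5 digits = (1, 0, 3, 16, 8)

v_19(a) = 2 ≥ 1, so the series converges in ℤ_19 to 1/(1 − a) = 1/(1 − (-19494)) = 1/19495. Expand this rational in ℤ_19: compute digits iteratively via d_i = x_i mod 19, x_{i+1} = (x_i − d_i)/19. The first 5 digits are (1, 0, 3, 16, 8).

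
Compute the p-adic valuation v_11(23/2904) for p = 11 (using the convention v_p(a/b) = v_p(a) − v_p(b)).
v_11(23/2904) = -2

Factor powers of 11 from the numerator and denominator of the reduced fraction: 23 = 11^0 · 23 and 2904 = 11^2 · 24. Apply v_p(a/b) = v_p(a) − v_p(b): v_11(23/2904) = 0 − 2 = -2.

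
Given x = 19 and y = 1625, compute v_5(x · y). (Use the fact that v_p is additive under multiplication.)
v_5(30875) = 3

v_p(x) = 0 (factor: 19 = 5^0 · 19); v_p(y) = 3 (factor: 1625 = 5^3 · 13). Additivity: v_p(xy) = v_p(x) + v_p(y) = 0 + 3 = 3. (Direct check: xy = 30875 = 5^3 · (247).)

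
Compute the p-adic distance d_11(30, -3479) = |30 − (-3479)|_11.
d_11(30, -3479) = 1/121

Step 1 — x − y = 30 − (-3479) = 3509. Step 2 — v_11(3509) = 2 (factor: 3509 = (11^2 · 29); the sign does not affect v_p). Step 3 — |x − y|_11 = 11^{-2} = 1/121.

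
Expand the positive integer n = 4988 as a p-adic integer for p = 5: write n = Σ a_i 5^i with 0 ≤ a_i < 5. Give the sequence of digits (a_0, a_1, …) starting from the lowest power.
(a_0, a_1, …) = (3, 2, 4, 4, 2, 1)

Repeated division by 5 gives the digits low-to-high: 4988 = 3 + 2·5^1 + 4·5^2 + 4·5^3 + 2·5^4 + 1·5^5. Digit sequence: (3, 2, 4, 4, 2, 1).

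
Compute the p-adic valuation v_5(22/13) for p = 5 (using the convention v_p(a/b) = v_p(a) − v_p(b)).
v_5(22/13) = 0

Factor powers of 5 from the numerator and denominator of the reduced fraction: 22 = 5^0 · 22 and 13 = 5^0 · 13. Apply v_p(a/b) = v_p(a) − v_p(b): v_5(22/13) = 0 − 0 = 0.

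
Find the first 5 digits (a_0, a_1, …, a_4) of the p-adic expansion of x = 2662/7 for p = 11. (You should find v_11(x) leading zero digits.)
(a_0, …, a_4) = (0, 0, 0, 5, 9)

v_11(2662/7) = 3, so a_0 = ... = a_2 = 0. Factor out: x = 11^3 · u with u = 2/7 a unit in ℤ_11. Expand u iteratively via a_{v+i} = u_i mod 11, u_{i+1} = (u_i − a_{v+i})/11:
  u_0 = 2/7;  a_3 = 5;  u_1 = (u_0 − 5)/11 = -3/7
  u_1 = -3/7;  a_4 = 9;  u_2 = (u_1 − 9)/11 = -6/7
Digits: (0, 0, 0, 5, 9).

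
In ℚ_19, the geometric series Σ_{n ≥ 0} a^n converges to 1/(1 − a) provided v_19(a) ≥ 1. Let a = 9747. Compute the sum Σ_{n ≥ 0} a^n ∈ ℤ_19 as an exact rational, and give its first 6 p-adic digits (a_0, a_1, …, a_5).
Σ a^n = 1/(1 − a) = -1/9746;  first 6 digits = (1, 0, 8, 1, 7, 0)

v_19(a) = 2 ≥ 1, so the series converges in ℤ_19 to 1/(1 − a) = 1/(1 − 9747) = -1/9746. Expand this rational in ℤ_19: compute digits iteratively via d_i = x_i mod 19, x_{i+1} = (x_i − d_i)/19. The first 6 digits are (1, 0, 8, 1, 7, 0).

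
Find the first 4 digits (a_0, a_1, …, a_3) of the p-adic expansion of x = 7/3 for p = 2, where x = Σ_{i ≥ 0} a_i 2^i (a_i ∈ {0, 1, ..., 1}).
(a_0, …, a_3) = (1, 0, 1, 1)

v_2(7/3) = 0 (numerator and denominator both coprime to 2), so x ∈ ℤ_2^×. Compute digits iteratively via a_i = x_i mod 2, x_{i+1} = (x_i − a_i)/2, with x_0 = x:
  x_0 = 7/3;  a_0 = 1;  x_1 = (x_0 − 1)/2 = 2/3
  x_1 = 2/3;  a_1 = 0;  x_2 = (x_1 − 0)/2 = 1/3
  x_2 = 1/3;  a_2 = 1;  x_3 = (x_2 − 1)/2 = -1/3
  x_3 = -1/3;  a_3 = 1;  x_4 = (x_3 − 1)/2 = -2/3
Digits: (1, 0, 1, 1).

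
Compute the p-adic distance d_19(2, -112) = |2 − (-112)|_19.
d_19(2, -112) = 1/19

Step 1 — x − y = 2 − (-112) = 114. Step 2 — v_19(114) = 1 (factor: 114 = (19^1 · 6); the sign does not affect v_p). Step 3 — |x − y|_19 = 19^{-1} = 1/19.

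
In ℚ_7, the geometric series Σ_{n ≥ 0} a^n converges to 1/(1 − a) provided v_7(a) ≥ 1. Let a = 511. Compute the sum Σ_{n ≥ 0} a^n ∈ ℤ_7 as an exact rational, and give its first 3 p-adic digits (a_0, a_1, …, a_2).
Σ a^n = 1/(1 − a) = -1/510;  first 3 digits = (1, 3, 5)

v_7(a) = 1 ≥ 1, so the series converges in ℤ_7 to 1/(1 − a) = 1/(1 − 511) = -1/510. Expand this rational in ℤ_7: compute digits iteratively via d_i = x_i mod 7, x_{i+1} = (x_i − d_i)/7. The first 3 digits are (1, 3, 5).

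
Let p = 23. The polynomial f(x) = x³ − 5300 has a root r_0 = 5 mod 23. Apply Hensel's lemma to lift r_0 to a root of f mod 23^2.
r_1 = 74 (mod 529)

Hensel: r_{i+1} = r_i − f(r_i)/f′(r_i) mod 23^{i+2}, where f′(x) = 3x². Iterate:
  r_0 = 5 (mod 23)
  r_1 = 74 (mod 529)
Final: r = 74 with f(r) ≡ 0 mod 23^2.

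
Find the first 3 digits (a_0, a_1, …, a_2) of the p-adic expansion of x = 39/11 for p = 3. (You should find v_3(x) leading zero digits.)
(a_0, …, a_2) = (0, 2, 0)

v_3(39/11) = 1, so a_0 = ... = a_0 = 0. Factor out: x = 3^1 · u with u = 13/11 a unit in ℤ_3. Expand u iteratively via a_{v+i} = u_i mod 3, u_{i+1} = (u_i − a_{v+i})/3:
  u_0 = 13/11;  a_1 = 2;  u_1 = (u_0 − 2)/3 = -3/11
  u_1 = -3/11;  a_2 = 0;  u_2 = (u_1 − 0)/3 = -1/11
Digits: (0, 2, 0).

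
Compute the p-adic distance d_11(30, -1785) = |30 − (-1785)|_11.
d_11(30, -1785) = 1/121

Step 1 — x − y = 30 − (-1785) = 1815. Step 2 — v_11(1815) = 2 (factor: 1815 = (11^2 · 15); the sign does not affect v_p). Step 3 — |x − y|_11 = 11^{-2} = 1/121.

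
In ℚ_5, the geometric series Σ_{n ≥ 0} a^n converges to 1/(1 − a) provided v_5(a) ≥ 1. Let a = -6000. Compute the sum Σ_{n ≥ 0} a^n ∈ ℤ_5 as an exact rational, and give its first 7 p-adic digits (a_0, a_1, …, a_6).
Σ a^n = 1/(1 − a) = 1/6001;  first 7 digits = (1, 0, 0, 2, 0, 3, 3)

v_5(a) = 3 ≥ 1, so the series converges in ℤ_5 to 1/(1 − a) = 1/(1 − (-6000)) = 1/6001. Expand this rational in ℤ_5: compute digits iteratively via d_i = x_i mod 5, x_{i+1} = (x_i − d_i)/5. The first 7 digits are (1, 0, 0, 2, 0, 3, 3).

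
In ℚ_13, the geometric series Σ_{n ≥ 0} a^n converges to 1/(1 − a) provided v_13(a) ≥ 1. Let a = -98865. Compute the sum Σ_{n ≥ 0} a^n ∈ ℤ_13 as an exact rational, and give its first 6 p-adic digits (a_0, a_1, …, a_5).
Σ a^n = 1/(1 − a) = 1/98866;  first 6 digits = (1, 0, 0, 7, 9, 12)

v_13(a) = 3 ≥ 1, so the series converges in ℤ_13 to 1/(1 − a) = 1/(1 − (-98865)) = 1/98866. Expand this rational in ℤ_13: compute digits iteratively via d_i = x_i mod 13, x_{i+1} = (x_i − d_i)/13. The first 6 digits are (1, 0, 0, 7, 9, 12).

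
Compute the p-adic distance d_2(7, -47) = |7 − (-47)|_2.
d_2(7, -47) = 1/2

Step 1 — x − y = 7 − (-47) = 54. Step 2 — v_2(54) = 1 (factor: 54 = (2^1 · 27); the sign does not affect v_p). Step 3 — |x − y|_2 = 2^{-1} = 1/2.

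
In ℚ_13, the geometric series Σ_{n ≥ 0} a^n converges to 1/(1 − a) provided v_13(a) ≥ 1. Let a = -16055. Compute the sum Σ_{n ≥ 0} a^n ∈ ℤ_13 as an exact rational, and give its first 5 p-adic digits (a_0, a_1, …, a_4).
Σ a^n = 1/(1 − a) = 1/16056;  first 5 digits = (1, 0, 9, 5, 2)

v_13(a) = 2 ≥ 1, so the series converges in ℤ_13 to 1/(1 − a) = 1/(1 − (-16055)) = 1/16056. Expand this rational in ℤ_13: compute digits iteratively via d_i = x_i mod 13, x_{i+1} = (x_i − d_i)/13. The first 5 digits are (1, 0, 9, 5, 2).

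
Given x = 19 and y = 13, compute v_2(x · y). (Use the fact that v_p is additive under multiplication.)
v_2(247) = 0

v_p(x) = 0 (factor: 19 = 2^0 · 19); v_p(y) = 0 (factor: 13 = 2^0 · 13). Additivity: v_p(xy) = v_p(x) + v_p(y) = 0 + 0 = 0. (Direct check: xy = 247 = 2^0 · (247).)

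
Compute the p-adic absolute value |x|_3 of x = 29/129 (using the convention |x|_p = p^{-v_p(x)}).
|29/129|_3 = 3

Step 1 — compute v_3(x) by factoring powers of 3 out of the numerator and denominator: v_3(29/129) = -1. Step 2 — apply |x|_p = p^{-v_p(x)} = 3^{1} = 3.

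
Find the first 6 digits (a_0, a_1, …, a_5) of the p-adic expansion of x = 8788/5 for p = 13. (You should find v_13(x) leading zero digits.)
(a_0, …, a_5) = (0, 0, 0, 6, 10, 7)

v_13(8788/5) = 3, so a_0 = ... = a_2 = 0. Factor out: x = 13^3 · u with u = 4/5 a unit in ℤ_13. Expand u iteratively via a_{v+i} = u_i mod 13, u_{i+1} = (u_i − a_{v+i})/13:
  u_0 = 4/5;  a_3 = 6;  u_1 = (u_0 − 6)/13 = -2/5
  u_1 = -2/5;  a_4 = 10;  u_2 = (u_1 − 10)/13 = -4/5
  u_2 = -4/5;  a_5 = 7;  u_3 = (u_2 − 7)/13 = -3/5
Digits: (0, 0, 0, 6, 10, 7).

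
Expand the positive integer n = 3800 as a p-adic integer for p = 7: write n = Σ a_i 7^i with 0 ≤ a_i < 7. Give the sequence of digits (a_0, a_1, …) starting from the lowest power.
(a_0, a_1, …) = (6, 3, 0, 4, 1)

Repeated division by 7 gives the digits low-to-high: 3800 = 6 + 3·7^1 + 4·7^3 + 1·7^4. Digit sequence: (6, 3, 0, 4, 1).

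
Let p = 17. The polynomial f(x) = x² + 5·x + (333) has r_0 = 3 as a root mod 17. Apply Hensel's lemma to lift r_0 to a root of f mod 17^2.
r_1 = 207 (mod 289)

Hensel: r_{i+1} = r_i − f(r_i)·(f′(r_i))^{-1} mod 17^{i+2}, f′(x) = 2x + 5. Iterate:
  r_0 = 3 (mod 17)
  r_1 = 207 (mod 289)
Final: r = 207 satisfies f(r) ≡ 0 mod 17^2.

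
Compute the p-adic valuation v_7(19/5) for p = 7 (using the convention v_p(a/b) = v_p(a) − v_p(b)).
v_7(19/5) = 0

Factor powers of 7 from the numerator and denominator of the reduced fraction: 19 = 7^0 · 19 and 5 = 7^0 · 5. Apply v_p(a/b) = v_p(a) − v_p(b): v_7(19/5) = 0 − 0 = 0.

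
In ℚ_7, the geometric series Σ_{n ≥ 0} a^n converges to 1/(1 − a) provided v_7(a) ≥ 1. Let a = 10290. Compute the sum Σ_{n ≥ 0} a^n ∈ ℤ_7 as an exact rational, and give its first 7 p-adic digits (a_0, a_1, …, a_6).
Σ a^n = 1/(1 − a) = -1/10289;  first 7 digits = (1, 0, 0, 2, 4, 0, 4)

v_7(a) = 3 ≥ 1, so the series converges in ℤ_7 to 1/(1 − a) = 1/(1 − 10290) = -1/10289. Expand this rational in ℤ_7: compute digits iteratively via d_i = x_i mod 7, x_{i+1} = (x_i − d_i)/7. The first 7 digits are (1, 0, 0, 2, 4, 0, 4).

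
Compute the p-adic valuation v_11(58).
v_11(58) = 0

v_11(n) is the largest exponent k such that 11^k divides n. Factor out: 58 = 11^0 · 58. (Sign doesn't affect v_p.) So v_11(58) = 0.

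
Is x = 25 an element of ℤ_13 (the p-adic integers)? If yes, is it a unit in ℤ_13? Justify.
x ∈ ℤ_13^× (unit); v_13(x) = 0

ℤ_13 = {x ∈ ℚ_13 : v_13(x) ≥ 0} and ℤ_13^× = {x ∈ ℤ_13 : v_13(x) = 0}. Here v_13(25) = v_13(num) − v_13(den) = 0; compare against these criteria.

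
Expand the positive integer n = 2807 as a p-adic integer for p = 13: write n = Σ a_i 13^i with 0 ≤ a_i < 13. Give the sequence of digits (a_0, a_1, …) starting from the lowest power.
(a_0, a_1, …) = (12, 7, 3, 1)

Repeated division by 13 gives the digits low-to-high: 2807 = 12 + 7·13^1 + 3·13^2 + 1·13^3. Digit sequence: (12, 7, 3, 1).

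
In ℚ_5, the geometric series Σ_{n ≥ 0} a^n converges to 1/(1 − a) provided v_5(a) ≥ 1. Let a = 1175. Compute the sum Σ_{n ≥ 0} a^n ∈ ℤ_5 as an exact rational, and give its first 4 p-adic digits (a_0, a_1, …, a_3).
Σ a^n = 1/(1 − a) = -1/1174;  first 4 digits = (1, 0, 2, 4)

v_5(a) = 2 ≥ 1, so the series converges in ℤ_5 to 1/(1 − a) = 1/(1 − 1175) = -1/1174. Expand this rational in ℤ_5: compute digits iteratively via d_i = x_i mod 5, x_{i+1} = (x_i − d_i)/5. The first 4 digits are (1, 0, 2, 4).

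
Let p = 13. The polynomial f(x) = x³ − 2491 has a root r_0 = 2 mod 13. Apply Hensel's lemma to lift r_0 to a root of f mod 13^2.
r_1 = 54 (mod 169)

Hensel: r_{i+1} = r_i − f(r_i)/f′(r_i) mod 13^{i+2}, where f′(x) = 3x². Iterate:
  r_0 = 2 (mod 13)
  r_1 = 54 (mod 169)
Final: r = 54 with f(r) ≡ 0 mod 13^2.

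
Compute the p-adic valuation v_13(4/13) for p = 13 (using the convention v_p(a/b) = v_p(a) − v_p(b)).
v_13(4/13) = -1

Factor powers of 13 from the numerator and denominator of the reduced fraction: 4 = 13^0 · 4 and 13 = 13^1 · 1. Apply v_p(a/b) = v_p(a) − v_p(b): v_13(4/13) = 0 − 1 = -1.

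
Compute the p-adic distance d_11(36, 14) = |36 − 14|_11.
d_11(36, 14) = 1/11

Step 1 — x − y = 36 − 14 = 22. Step 2 — v_11(22) = 1 (factor: 22 = (11^1 · 2); the sign does not affect v_p). Step 3 — |x − y|_11 = 11^{-1} = 1/11.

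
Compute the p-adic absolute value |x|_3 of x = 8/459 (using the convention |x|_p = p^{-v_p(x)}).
|8/459|_3 = 27

Step 1 — compute v_3(x) by factoring powers of 3 out of the numerator and denominator: v_3(8/459) = -3. Step 2 — apply |x|_p = p^{-v_p(x)} = 3^{3} = 27.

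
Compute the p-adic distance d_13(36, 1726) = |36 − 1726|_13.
d_13(36, 1726) = 1/169

Step 1 — x − y = 36 − 1726 = -1690. Step 2 — v_13(-1690) = 2 (factor: -1690 = −(13^2 · 10); the sign does not affect v_p). Step 3 — |x − y|_13 = 13^{-2} = 1/169.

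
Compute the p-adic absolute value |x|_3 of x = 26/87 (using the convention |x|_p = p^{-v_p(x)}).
|26/87|_3 = 3

Step 1 — compute v_3(x) by factoring powers of 3 out of the numerator and denominator: v_3(26/87) = -1. Step 2 — apply |x|_p = p^{-v_p(x)} = 3^{1} = 3.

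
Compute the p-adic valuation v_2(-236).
v_2(-236) = 2

v_2(n) is the largest exponent k such that 2^k divides n. Factor out: -236 = -2^2 · 59. (Sign doesn't affect v_p.) So v_2(-236) = 2.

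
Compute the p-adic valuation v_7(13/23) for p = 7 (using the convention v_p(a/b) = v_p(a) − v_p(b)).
v_7(13/23) = 0

Factor powers of 7 from the numerator and denominator of the reduced fraction: 13 = 7^0 · 13 and 23 = 7^0 · 23. Apply v_p(a/b) = v_p(a) − v_p(b): v_7(13/23) = 0 − 0 = 0.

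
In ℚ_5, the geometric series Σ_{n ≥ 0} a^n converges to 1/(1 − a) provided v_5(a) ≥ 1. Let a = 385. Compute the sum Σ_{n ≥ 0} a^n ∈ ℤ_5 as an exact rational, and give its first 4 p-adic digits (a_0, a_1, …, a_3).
Σ a^n = 1/(1 − a) = -1/384;  first 4 digits = (1, 2, 4, 1)

v_5(a) = 1 ≥ 1, so the series converges in ℤ_5 to 1/(1 − a) = 1/(1 − 385) = -1/384. Expand this rational in ℤ_5: compute digits iteratively via d_i = x_i mod 5, x_{i+1} = (x_i − d_i)/5. The first 4 digits are (1, 2, 4, 1).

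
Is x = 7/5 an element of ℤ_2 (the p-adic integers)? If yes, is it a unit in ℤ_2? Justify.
x ∈ ℤ_2^× (unit); v_2(x) = 0

ℤ_2 = {x ∈ ℚ_2 : v_2(x) ≥ 0} and ℤ_2^× = {x ∈ ℤ_2 : v_2(x) = 0}. Here v_2(7/5) = v_2(num) − v_2(den) = 0; compare against these criteria.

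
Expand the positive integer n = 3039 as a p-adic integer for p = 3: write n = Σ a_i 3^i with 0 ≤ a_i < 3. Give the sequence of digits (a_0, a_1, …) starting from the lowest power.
(a_0, a_1, …) = (0, 2, 1, 1, 1, 0, 1, 1)

Repeated division by 3 gives the digits low-to-high: 3039 = 2·3^1 + 1·3^2 + 1·3^3 + 1·3^4 + 1·3^6 + 1·3^7. Digit sequence: (0, 2, 1, 1, 1, 0, 1, 1).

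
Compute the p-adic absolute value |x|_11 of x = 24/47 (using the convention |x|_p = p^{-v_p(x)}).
|24/47|_11 = 1

Step 1 — compute v_11(x) by factoring powers of 11 out of the numerator and denominator: v_11(24/47) = 0. Step 2 — apply |x|_p = p^{-v_p(x)} = 11^{0} = 1.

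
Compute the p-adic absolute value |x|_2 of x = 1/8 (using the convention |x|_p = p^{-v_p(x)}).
|1/8|_2 = 8

Step 1 — compute v_2(x) by factoring powers of 2 out of the numerator and denominator: v_2(1/8) = -3. Step 2 — apply |x|_p = p^{-v_p(x)} = 2^{3} = 8.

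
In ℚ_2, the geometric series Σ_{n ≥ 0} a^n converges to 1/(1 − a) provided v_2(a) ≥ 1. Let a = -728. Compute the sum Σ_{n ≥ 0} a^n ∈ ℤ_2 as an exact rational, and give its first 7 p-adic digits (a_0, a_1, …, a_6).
Σ a^n = 1/(1 − a) = 1/729;  first 7 digits = (1, 0, 0, 1, 0, 1, 1)

v_2(a) = 3 ≥ 1, so the series converges in ℤ_2 to 1/(1 − a) = 1/(1 − (-728)) = 1/729. Expand this rational in ℤ_2: compute digits iteratively via d_i = x_i mod 2, x_{i+1} = (x_i − d_i)/2. The first 7 digits are (1, 0, 0, 1, 0, 1, 1).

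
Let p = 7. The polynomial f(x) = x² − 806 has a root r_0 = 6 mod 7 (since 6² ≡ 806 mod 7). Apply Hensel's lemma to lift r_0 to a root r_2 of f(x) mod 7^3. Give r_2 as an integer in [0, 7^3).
r_2 = 209 (mod 343)

Hensel's recurrence: r_{i+1} = r_i − f(r_i)·(f′(r_i))^{-1} mod 7^{i+2}, with f′(x) = 2x. Iterate:
  r_0 = 6 (mod 7)
  r_1 = 13 (mod 49)
  r_2 = 209 (mod 343)
Final: r_2 = 209, and one checks f(r_2) ≡ 0 mod 7^3.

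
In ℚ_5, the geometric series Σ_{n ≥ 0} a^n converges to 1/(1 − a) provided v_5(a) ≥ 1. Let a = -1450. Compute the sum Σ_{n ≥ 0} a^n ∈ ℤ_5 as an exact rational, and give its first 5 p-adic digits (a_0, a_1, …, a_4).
Σ a^n = 1/(1 − a) = 1/1451;  first 5 digits = (1, 0, 2, 3, 1)

v_5(a) = 2 ≥ 1, so the series converges in ℤ_5 to 1/(1 − a) = 1/(1 − (-1450)) = 1/1451. Expand this rational in ℤ_5: compute digits iteratively via d_i = x_i mod 5, x_{i+1} = (x_i − d_i)/5. The first 5 digits are (1, 0, 2, 3, 1).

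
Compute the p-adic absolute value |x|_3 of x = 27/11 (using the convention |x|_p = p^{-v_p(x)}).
|27/11|_3 = 1/27

Step 1 — compute v_3(x) by factoring powers of 3 out of the numerator and denominator: v_3(27/11) = 3. Step 2 — apply |x|_p = p^{-v_p(x)} = 3^{-3} = 1/27.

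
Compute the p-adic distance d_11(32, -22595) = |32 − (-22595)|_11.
d_11(32, -22595) = 1/1331

Step 1 — x − y = 32 − (-22595) = 22627. Step 2 — v_11(22627) = 3 (factor: 22627 = (11^3 · 17); the sign does not affect v_p). Step 3 — |x − y|_11 = 11^{-3} = 1/1331.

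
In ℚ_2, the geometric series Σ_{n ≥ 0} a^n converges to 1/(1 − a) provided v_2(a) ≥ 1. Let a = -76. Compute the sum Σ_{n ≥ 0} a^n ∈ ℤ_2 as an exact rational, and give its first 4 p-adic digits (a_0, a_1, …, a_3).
Σ a^n = 1/(1 − a) = 1/77;  first 4 digits = (1, 0, 1, 0)

v_2(a) = 2 ≥ 1, so the series converges in ℤ_2 to 1/(1 − a) = 1/(1 − (-76)) = 1/77. Expand this rational in ℤ_2: compute digits iteratively via d_i = x_i mod 2, x_{i+1} = (x_i − d_i)/2. The first 4 digits are (1, 0, 1, 0).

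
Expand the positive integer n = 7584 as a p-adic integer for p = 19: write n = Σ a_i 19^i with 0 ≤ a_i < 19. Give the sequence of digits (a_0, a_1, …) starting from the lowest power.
(a_0, a_1, …) = (3, 0, 2, 1)

Repeated division by 19 gives the digits low-to-high: 7584 = 3 + 2·19^2 + 1·19^3. Digit sequence: (3, 0, 2, 1).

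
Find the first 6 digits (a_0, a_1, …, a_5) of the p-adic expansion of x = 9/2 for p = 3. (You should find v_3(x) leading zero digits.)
(a_0, …, a_5) = (0, 0, 2, 1, 1, 1)

v_3(9/2) = 2, so a_0 = ... = a_1 = 0. Factor out: x = 3^2 · u with u = 1/2 a unit in ℤ_3. Expand u iteratively via a_{v+i} = u_i mod 3, u_{i+1} = (u_i − a_{v+i})/3:
  u_0 = 1/2;  a_2 = 2;  u_1 = (u_0 − 2)/3 = -1/2
  u_1 = -1/2;  a_3 = 1;  u_2 = (u_1 − 1)/3 = -1/2
  u_2 = -1/2;  a_4 = 1;  u_3 = (u_2 − 1)/3 = -1/2
  u_3 = -1/2;  a_5 = 1;  u_4 = (u_3 − 1)/3 = -1/2
Digits: (0, 0, 2, 1, 1, 1).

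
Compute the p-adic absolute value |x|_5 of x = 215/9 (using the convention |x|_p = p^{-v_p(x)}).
|215/9|_5 = 1/5

Step 1 — compute v_5(x) by factoring powers of 5 out of the numerator and denominator: v_5(215/9) = 1. Step 2 — apply |x|_p = p^{-v_p(x)} = 5^{-1} = 1/5.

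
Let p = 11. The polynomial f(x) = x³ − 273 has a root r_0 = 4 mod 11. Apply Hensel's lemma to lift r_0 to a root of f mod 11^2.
r_1 = 26 (mod 121)

Hensel: r_{i+1} = r_i − f(r_i)/f′(r_i) mod 11^{i+2}, where f′(x) = 3x². Iterate:
  r_0 = 4 (mod 11)
  r_1 = 26 (mod 121)
Final: r = 26 with f(r) ≡ 0 mod 11^2.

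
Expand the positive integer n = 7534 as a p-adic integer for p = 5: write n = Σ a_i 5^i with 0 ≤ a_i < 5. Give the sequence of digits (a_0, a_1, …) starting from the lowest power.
(a_0, a_1, …) = (4, 1, 1, 0, 2, 2)

Repeated division by 5 gives the digits low-to-high: 7534 = 4 + 1·5^1 + 1·5^2 + 2·5^4 + 2·5^5. Digit sequence: (4, 1, 1, 0, 2, 2).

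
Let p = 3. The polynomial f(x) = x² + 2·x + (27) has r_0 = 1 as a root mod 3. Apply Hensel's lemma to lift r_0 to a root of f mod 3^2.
r_1 = 7 (mod 9)

Hensel: r_{i+1} = r_i − f(r_i)·(f′(r_i))^{-1} mod 3^{i+2}, f′(x) = 2x + 2. Iterate:
  r_0 = 1 (mod 3)
  r_1 = 7 (mod 9)
Final: r = 7 satisfies f(r) ≡ 0 mod 3^2.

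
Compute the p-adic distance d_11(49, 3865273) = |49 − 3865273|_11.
d_11(49, 3865273) = 1/161051

Step 1 — x − y = 49 − 3865273 = -3865224. Step 2 — v_11(-3865224) = 5 (factor: -3865224 = −(11^5 · 24); the sign does not affect v_p). Step 3 — |x − y|_11 = 11^{-5} = 1/161051.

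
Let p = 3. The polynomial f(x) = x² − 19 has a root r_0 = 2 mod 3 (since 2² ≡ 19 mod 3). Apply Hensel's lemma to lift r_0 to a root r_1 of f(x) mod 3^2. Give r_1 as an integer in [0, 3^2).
r_1 = 8 (mod 9)

Hensel's recurrence: r_{i+1} = r_i − f(r_i)·(f′(r_i))^{-1} mod 3^{i+2}, with f′(x) = 2x. Iterate:
  r_0 = 2 (mod 3)
  r_1 = 8 (mod 9)
Final: r_1 = 8, and one checks f(r_1) ≡ 0 mod 3^2.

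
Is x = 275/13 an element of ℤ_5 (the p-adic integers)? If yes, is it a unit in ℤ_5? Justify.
x ∈ ℤ_5 but not a unit; v_5(x) = 2 > 0

ℤ_5 = {x ∈ ℚ_5 : v_5(x) ≥ 0} and ℤ_5^× = {x ∈ ℤ_5 : v_5(x) = 0}. Here v_5(275/13) = v_5(num) − v_5(den) = 2; compare against these criteria.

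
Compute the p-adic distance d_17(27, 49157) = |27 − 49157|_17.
d_17(27, 49157) = 1/4913

Step 1 — x − y = 27 − 49157 = -49130. Step 2 — v_17(-49130) = 3 (factor: -49130 = −(17^3 · 10); the sign does not affect v_p). Step 3 — |x − y|_17 = 17^{-3} = 1/4913.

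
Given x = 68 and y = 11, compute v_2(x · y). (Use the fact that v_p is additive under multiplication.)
v_2(748) = 2

v_p(x) = 2 (factor: 68 = 2^2 · 17); v_p(y) = 0 (factor: 11 = 2^0 · 11). Additivity: v_p(xy) = v_p(x) + v_p(y) = 2 + 0 = 2. (Direct check: xy = 748 = 2^2 · (187).)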